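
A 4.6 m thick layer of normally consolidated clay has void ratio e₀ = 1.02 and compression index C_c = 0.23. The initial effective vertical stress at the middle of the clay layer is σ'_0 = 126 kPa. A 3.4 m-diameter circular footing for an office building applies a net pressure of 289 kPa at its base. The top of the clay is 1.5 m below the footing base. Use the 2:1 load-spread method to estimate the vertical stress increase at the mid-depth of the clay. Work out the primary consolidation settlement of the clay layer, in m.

S_c ≈ 0.094 m

Mid-depth of clay below the footing base: z = 1.5 + 4.6/2 = 3.8 m.
Stress increase at mid-clay by the 2:1 spreading method:
Δσ ≈ qD²/(D+z)² = 289×3.4²/(3.4+3.8)² = 64.445 kPa
Final effective stress: σ'_f = σ'_0 + Δσ = 126 + 64.445 = 190.44 kPa.
Normally consolidated clay, so the full stress increment lies on the virgin compression line:
S_c = C_c·H/(1+e₀)·log₁₀(σ'_f/σ'_0) = 0.23×4.6/(1+1.02)×log₁₀(190.44/126)
    = 0.52376 × 0.17939 = 0.09396 m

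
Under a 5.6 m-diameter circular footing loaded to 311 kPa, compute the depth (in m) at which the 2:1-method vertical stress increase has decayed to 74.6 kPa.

z ≈ 5.83 m

2:1 spreading — at depth z the loaded area has grown by z in each plan dimension:
qD²/(D+z)² = Δσ_z ⇒ z = D(√(q/Δσ_z) − 1) = 5.6×(√(311/74.6) − 1) = 5.834 m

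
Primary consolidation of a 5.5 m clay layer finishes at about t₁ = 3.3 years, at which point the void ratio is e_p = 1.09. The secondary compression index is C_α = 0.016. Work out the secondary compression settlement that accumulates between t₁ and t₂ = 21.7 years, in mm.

S_s ≈ 34.4 mm

Secondary compression: S_s = C_α·H/(1+e_p)·log₁₀(t₂/t₁)
S_s = 0.016×5.5/(1+1.09)×log₁₀(21.7/3.3)
    = 0.04211 × 0.8179 = 0.03444 m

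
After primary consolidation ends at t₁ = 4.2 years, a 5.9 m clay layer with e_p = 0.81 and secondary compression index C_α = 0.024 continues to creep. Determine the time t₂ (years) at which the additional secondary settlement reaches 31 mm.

t₂ ≈ 10.5 years

S_s = C_α·H/(1+e_p)·log₁₀(t₂/t₁) ⇒ log₁₀(t₂/t₁) = S_s·(1+e_p)/(C_α·H).
log₁₀(t₂/t₁) = 0.031 × (1+0.81) / (0.024×5.9) = 0.3963
t₂ = t₁ × 10^0.3963 = 4.2 × 2.49 = 10.46 years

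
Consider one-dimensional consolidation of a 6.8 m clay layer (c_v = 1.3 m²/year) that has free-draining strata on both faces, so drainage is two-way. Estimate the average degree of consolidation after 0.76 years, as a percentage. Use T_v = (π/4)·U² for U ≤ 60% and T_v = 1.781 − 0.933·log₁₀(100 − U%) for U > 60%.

U ≈ 33 %

Drainage path length: H_d = H/2 = 3.4 m (double drainage).
T_v = c_v·t/H_d² = 1.3×0.76/3.4² = 0.085467.
T_v = 0.085467 corresponds to the U ≤ 60% branch:
U = √(4T_v/π) = 0.3299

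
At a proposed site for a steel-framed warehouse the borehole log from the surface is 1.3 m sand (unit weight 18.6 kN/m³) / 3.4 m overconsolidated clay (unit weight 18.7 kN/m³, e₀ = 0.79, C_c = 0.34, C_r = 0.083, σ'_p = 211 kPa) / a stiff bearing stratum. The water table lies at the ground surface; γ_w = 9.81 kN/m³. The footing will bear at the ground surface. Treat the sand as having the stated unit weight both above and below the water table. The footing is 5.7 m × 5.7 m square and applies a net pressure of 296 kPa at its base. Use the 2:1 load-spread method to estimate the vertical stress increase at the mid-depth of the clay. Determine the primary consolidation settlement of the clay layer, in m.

S_c ≈ 0.12 m

Mid-depth of clay below the ground surface: z = 1.3 + 3.4/2 = 3 m.
Total vertical stress at mid-clay: σ_v = 18.6×1.3 + 18.7×1.7 = 55.97 kPa.
Pore pressure: u = 9.81×(3 − 0) = 29.43 kPa.
Initial effective stress: σ'_0 = σ_v − u = 55.97 − 29.43 = 26.54 kPa.
Stress increase at mid-clay by the 2:1 spreading method:
Δσ = qBL/((B+z)(L+z)) = 296×5.7×5.7/((5.7+3)(5.7+3)) = 127.06 kPa
Final effective stress: σ'_f = 26.54 + 127.06 = 153.6 kPa.
σ'_f = 153.6 ≤ σ'_p = 211 kPa, so the clay remains overconsolidated and only the recompression index applies:
S_c = C_r·H/(1+e₀)·log₁₀(σ'_f/σ'_0) = 0.083×3.4/1.79×log₁₀(153.6/26.54)
    = 0.15765 × 0.76249 = 0.1202 m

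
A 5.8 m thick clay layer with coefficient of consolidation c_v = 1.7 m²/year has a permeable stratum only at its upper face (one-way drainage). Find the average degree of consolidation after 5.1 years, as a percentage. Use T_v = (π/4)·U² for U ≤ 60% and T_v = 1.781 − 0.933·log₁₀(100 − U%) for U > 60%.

U ≈ 57.3 %

Drainage path length: H_d = H = 5.8 m (single drainage).
T_v = c_v·t/H_d² = 1.7×5.1/5.8² = 0.25773.
T_v = 0.25773 corresponds to the U ≤ 60% branch:
U = √(4T_v/π) = 0.5728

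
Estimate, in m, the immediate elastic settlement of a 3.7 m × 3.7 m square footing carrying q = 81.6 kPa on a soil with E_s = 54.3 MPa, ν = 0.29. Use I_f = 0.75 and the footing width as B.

S_e ≈ 0.00382 m

Immediate (elastic) settlement: S_e = q·B·(1−ν²)/E_s · I_f.
E_s = 54.3 MPa = 54300 kPa.
S_e = 81.6 × 3.7 × (1 − 0.29²) / 54300 × 0.75
    = 81.6 × 3.7 × 0.9159 / 54300 × 0.75
    = 0.003819 m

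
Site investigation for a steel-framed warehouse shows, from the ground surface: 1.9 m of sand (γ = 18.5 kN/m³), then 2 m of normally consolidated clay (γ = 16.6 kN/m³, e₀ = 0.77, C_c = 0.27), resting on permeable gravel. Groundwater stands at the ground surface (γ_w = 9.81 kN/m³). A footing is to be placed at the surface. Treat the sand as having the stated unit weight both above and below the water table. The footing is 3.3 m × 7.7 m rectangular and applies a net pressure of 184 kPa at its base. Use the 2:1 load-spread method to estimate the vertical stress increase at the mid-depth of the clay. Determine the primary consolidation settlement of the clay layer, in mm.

Mid-depth of clay below the ground surface: z = 1.9 + 2/2 = 2.9 m.
Total vertical stress at mid-clay: σ_v = 18.5×1.9 + 16.6×1 = 51.75 kPa.
Pore pressure: u = 9.81×(2.9 − 0) = 28.449 kPa.
Initial effective stress: σ'_0 = σ_v − u = 51.75 − 28.449 = 23.301 kPa.
Stress increase at mid-clay by the 2:1 spreading method:
Δσ = qBL/((B+z)(L+z)) = 184×3.3×7.7/((3.3+2.9)(7.7+2.9)) = 71.142 kPa
Final effective stress: σ'_f = σ'_0 + Δσ = 23.301 + 71.142 = 94.443 kPa.
Normally consolidated clay, so the full stress increment lies on the virgin compression line:
S_c = C_c·H/(1+e₀)·log₁₀(σ'_f/σ'_0) = 0.27×2/(1+0.77)×log₁₀(94.443/23.301)
    = 0.30508 × 0.6078 = 0.1854 m

S_c ≈ 185 mm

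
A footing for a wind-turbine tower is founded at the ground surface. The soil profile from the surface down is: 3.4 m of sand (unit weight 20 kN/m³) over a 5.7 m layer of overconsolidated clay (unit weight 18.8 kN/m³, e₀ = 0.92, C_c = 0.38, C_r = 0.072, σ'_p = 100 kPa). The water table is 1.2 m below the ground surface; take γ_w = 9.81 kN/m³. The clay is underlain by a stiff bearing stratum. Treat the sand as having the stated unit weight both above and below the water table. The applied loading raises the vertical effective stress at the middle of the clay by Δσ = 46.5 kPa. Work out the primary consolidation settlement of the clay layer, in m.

Mid-depth of clay below the ground surface: z = 3.4 + 5.7/2 = 6.25 m.
Total vertical stress at mid-clay: σ_v = 20×3.4 + 18.8×2.85 = 121.58 kPa.
Pore pressure: u = 9.81×(6.25 − 1.2) = 49.541 kPa.
Initial effective stress: σ'_0 = σ_v − u = 121.58 − 49.541 = 72.039 kPa.
Final effective stress: σ'_f = 72.039 + 46.5 = 118.54 kPa.
σ'_f = 118.54 > σ'_p = 100 kPa, so the stress path crosses the preconsolidation pressure — recompression up to σ'_p, then virgin compression beyond:
S_c = H/(1+e₀)·[C_r·log₁₀(σ'_p/σ'_0) + C_c·log₁₀(σ'_f/σ'_p)]
    = 5.7/1.92 × [0.072×log₁₀(100/72.039) + 0.38×log₁₀(118.54/100)]
    = 2.9688 × [0.010255 + 0.028069] = 0.1138 m

S_c ≈ 0.114 m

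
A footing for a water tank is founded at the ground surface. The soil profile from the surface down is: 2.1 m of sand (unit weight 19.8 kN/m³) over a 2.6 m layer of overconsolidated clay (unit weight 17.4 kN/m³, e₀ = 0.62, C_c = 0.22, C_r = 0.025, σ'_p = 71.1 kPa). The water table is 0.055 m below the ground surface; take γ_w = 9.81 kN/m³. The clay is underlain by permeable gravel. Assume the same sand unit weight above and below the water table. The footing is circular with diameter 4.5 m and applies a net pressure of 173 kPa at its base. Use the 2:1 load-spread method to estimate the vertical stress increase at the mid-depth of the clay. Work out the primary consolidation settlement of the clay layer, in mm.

Mid-depth of clay below the ground surface: z = 2.1 + 2.6/2 = 3.4 m.
Total vertical stress at mid-clay: σ_v = 19.8×2.1 + 17.4×1.3 = 64.2 kPa.
Pore pressure: u = 9.81×(3.4 − 0.055) = 32.814 kPa.
Initial effective stress: σ'_0 = σ_v − u = 64.2 − 32.814 = 31.386 kPa.
Stress increase at mid-clay by the 2:1 spreading method:
Δσ ≈ qD²/(D+z)² = 173×4.5²/(4.5+3.4)² = 56.133 kPa
Final effective stress: σ'_f = 31.386 + 56.133 = 87.519 kPa.
σ'_f = 87.519 > σ'_p = 71.1 kPa, so the stress path crosses the preconsolidation pressure — recompression up to σ'_p, then virgin compression beyond:
S_c = H/(1+e₀)·[C_r·log₁₀(σ'_p/σ'_0) + C_c·log₁₀(σ'_f/σ'_p)]
    = 2.6/1.62 × [0.025×log₁₀(71.1/31.386) + 0.22×log₁₀(87.519/71.1)]
    = 1.6049 × [0.0088783 + 0.019851] = 0.04611 m

S_c ≈ 46.1 mm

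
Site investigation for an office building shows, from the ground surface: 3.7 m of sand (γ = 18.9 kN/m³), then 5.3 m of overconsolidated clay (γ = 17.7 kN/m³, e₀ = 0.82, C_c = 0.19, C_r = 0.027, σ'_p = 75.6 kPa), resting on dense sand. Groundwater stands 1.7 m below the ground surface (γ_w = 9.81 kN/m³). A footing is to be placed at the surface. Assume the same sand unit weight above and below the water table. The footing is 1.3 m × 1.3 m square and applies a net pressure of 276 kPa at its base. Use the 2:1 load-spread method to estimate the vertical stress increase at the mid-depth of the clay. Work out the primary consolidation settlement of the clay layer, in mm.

S_c ≈ 13.2 mm

Mid-depth of clay below the ground surface: z = 3.7 + 5.3/2 = 6.35 m.
Total vertical stress at mid-clay: σ_v = 18.9×3.7 + 17.7×2.65 = 116.83 kPa.
Pore pressure: u = 9.81×(6.35 − 1.7) = 45.617 kPa.
Initial effective stress: σ'_0 = σ_v − u = 116.83 − 45.617 = 71.213 kPa.
Stress increase at mid-clay by the 2:1 spreading method:
Δσ = qBL/((B+z)(L+z)) = 276×1.3×1.3/((1.3+6.35)(1.3+6.35)) = 7.9703 kPa
Final effective stress: σ'_f = 71.213 + 7.9703 = 79.183 kPa.
σ'_f = 79.183 > σ'_p = 75.6 kPa, so the stress path crosses the preconsolidation pressure — recompression up to σ'_p, then virgin compression beyond:
S_c = H/(1+e₀)·[C_r·log₁₀(σ'_p/σ'_0) + C_c·log₁₀(σ'_f/σ'_p)]
    = 5.3/1.82 × [0.027×log₁₀(75.6/71.213) + 0.19×log₁₀(79.183/75.6)]
    = 2.9121 × [0.00070099 + 0.0038209] = 0.01317 m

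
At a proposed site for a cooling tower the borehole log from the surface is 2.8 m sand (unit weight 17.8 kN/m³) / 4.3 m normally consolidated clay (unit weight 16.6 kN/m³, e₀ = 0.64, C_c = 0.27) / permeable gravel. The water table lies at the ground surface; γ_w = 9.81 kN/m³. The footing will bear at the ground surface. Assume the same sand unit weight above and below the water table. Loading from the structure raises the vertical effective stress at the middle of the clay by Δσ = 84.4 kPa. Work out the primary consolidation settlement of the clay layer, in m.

S_c ≈ 0.365 m

Mid-depth of clay below the ground surface: z = 2.8 + 4.3/2 = 4.95 m.
Total vertical stress at mid-clay: σ_v = 17.8×2.8 + 16.6×2.15 = 85.53 kPa.
Pore pressure: u = 9.81×(4.95 − 0) = 48.56 kPa.
Initial effective stress: σ'_0 = σ_v − u = 85.53 − 48.56 = 36.97 kPa.
Final effective stress: σ'_f = σ'_0 + Δσ = 36.97 + 84.4 = 121.37 kPa.
Normally consolidated clay, so the full stress increment lies on the virgin compression line:
S_c = C_c·H/(1+e₀)·log₁₀(σ'_f/σ'_0) = 0.27×4.3/(1+0.64)×log₁₀(121.37/36.97)
    = 0.70793 × 0.51626 = 0.3655 m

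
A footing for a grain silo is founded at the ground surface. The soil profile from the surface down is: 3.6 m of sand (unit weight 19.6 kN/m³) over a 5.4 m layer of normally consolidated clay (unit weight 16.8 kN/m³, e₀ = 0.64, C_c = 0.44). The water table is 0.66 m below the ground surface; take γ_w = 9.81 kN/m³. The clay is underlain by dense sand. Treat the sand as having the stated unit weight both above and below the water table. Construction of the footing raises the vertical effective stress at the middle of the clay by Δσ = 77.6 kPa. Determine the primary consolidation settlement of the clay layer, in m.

S_c ≈ 0.519 m

Mid-depth of clay below the ground surface: z = 3.6 + 5.4/2 = 6.3 m.
Total vertical stress at mid-clay: σ_v = 19.6×3.6 + 16.8×2.7 = 115.92 kPa.
Pore pressure: u = 9.81×(6.3 − 0.66) = 55.328 kPa.
Initial effective stress: σ'_0 = σ_v − u = 115.92 − 55.328 = 60.592 kPa.
Final effective stress: σ'_f = σ'_0 + Δσ = 60.592 + 77.6 = 138.19 kPa.
Normally consolidated clay, so the full stress increment lies on the virgin compression line:
S_c = C_c·H/(1+e₀)·log₁₀(σ'_f/σ'_0) = 0.44×5.4/(1+0.64)×log₁₀(138.19/60.592)
    = 1.4488 × 0.35806 = 0.5188 m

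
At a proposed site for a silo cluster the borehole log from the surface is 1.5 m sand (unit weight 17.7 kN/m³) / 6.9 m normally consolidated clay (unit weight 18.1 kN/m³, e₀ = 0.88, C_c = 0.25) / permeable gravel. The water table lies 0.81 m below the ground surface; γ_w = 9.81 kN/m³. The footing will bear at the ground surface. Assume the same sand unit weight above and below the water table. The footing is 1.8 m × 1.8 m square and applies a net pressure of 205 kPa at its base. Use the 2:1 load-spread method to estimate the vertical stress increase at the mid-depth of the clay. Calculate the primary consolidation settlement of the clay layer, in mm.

Mid-depth of clay below the ground surface: z = 1.5 + 6.9/2 = 4.95 m.
Total vertical stress at mid-clay: σ_v = 17.7×1.5 + 18.1×3.45 = 88.995 kPa.
Pore pressure: u = 9.81×(4.95 − 0.81) = 40.613 kPa.
Initial effective stress: σ'_0 = σ_v − u = 88.995 − 40.613 = 48.382 kPa.
Stress increase at mid-clay by the 2:1 spreading method:
Δσ = qBL/((B+z)(L+z)) = 205×1.8×1.8/((1.8+4.95)(1.8+4.95)) = 14.578 kPa
Final effective stress: σ'_f = σ'_0 + Δσ = 48.382 + 14.578 = 62.96 kPa.
Normally consolidated clay, so the full stress increment lies on the virgin compression line:
S_c = C_c·H/(1+e₀)·log₁₀(σ'_f/σ'_0) = 0.25×6.9/(1+0.88)×log₁₀(62.96/48.382)
    = 0.91755 × 0.11438 = 0.1049 m

S_c ≈ 105 mm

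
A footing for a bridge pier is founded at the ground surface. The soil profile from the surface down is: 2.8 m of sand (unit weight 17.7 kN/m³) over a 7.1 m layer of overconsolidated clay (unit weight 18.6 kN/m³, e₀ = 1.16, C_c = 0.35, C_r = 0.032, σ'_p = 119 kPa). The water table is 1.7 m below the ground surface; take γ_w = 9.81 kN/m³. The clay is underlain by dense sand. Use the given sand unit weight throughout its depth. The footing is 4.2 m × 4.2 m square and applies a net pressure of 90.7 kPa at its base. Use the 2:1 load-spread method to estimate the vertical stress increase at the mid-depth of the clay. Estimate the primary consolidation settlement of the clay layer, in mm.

Mid-depth of clay below the ground surface: z = 2.8 + 7.1/2 = 6.35 m.
Total vertical stress at mid-clay: σ_v = 17.7×2.8 + 18.6×3.55 = 115.59 kPa.
Pore pressure: u = 9.81×(6.35 − 1.7) = 45.617 kPa.
Initial effective stress: σ'_0 = σ_v − u = 115.59 − 45.617 = 69.973 kPa.
Stress increase at mid-clay by the 2:1 spreading method:
Δσ = qBL/((B+z)(L+z)) = 90.7×4.2×4.2/((4.2+6.35)(4.2+6.35)) = 14.375 kPa
Final effective stress: σ'_f = 69.973 + 14.375 = 84.348 kPa.
σ'_f = 84.348 ≤ σ'_p = 119 kPa, so the clay remains overconsolidated and only the recompression index applies:
S_c = C_r·H/(1+e₀)·log₁₀(σ'_f/σ'_0) = 0.032×7.1/2.16×log₁₀(84.348/69.973)
    = 0.10518 × 0.081144 = 0.008535 m

S_c ≈ 8.54 mm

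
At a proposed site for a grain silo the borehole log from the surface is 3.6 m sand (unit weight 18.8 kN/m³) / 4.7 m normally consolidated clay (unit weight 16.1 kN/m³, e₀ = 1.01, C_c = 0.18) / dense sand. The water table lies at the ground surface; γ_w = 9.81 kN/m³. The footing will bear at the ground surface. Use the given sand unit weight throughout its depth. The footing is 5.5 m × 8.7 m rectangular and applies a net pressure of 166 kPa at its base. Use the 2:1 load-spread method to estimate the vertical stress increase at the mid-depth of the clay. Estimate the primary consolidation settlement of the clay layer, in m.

Mid-depth of clay below the ground surface: z = 3.6 + 4.7/2 = 5.95 m.
Total vertical stress at mid-clay: σ_v = 18.8×3.6 + 16.1×2.35 = 105.52 kPa.
Pore pressure: u = 9.81×(5.95 − 0) = 58.37 kPa.
Initial effective stress: σ'_0 = σ_v − u = 105.52 − 58.37 = 47.15 kPa.
Stress increase at mid-clay by the 2:1 spreading method:
Δσ = qBL/((B+z)(L+z)) = 166×5.5×8.7/((5.5+5.95)(8.7+5.95)) = 47.353 kPa
Final effective stress: σ'_f = σ'_0 + Δσ = 47.15 + 47.353 = 94.503 kPa.
Normally consolidated clay, so the full stress increment lies on the virgin compression line:
S_c = C_c·H/(1+e₀)·log₁₀(σ'_f/σ'_0) = 0.18×4.7/(1+1.01)×log₁₀(94.503/47.15)
    = 0.4209 × 0.30196 = 0.1271 m

S_c ≈ 0.127 m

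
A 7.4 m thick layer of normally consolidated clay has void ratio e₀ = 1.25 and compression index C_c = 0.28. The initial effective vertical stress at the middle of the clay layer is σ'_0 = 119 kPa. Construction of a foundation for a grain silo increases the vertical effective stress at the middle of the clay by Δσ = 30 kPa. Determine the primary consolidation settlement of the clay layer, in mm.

Final effective stress: σ'_f = σ'_0 + Δσ = 119 + 30 = 149 kPa.
Normally consolidated clay, so the full stress increment lies on the virgin compression line:
S_c = C_c·H/(1+e₀)·log₁₀(σ'_f/σ'_0) = 0.28×7.4/(1+1.25)×log₁₀(149/119)
    = 0.92089 × 0.097639 = 0.08991 m

S_c ≈ 89.9 mm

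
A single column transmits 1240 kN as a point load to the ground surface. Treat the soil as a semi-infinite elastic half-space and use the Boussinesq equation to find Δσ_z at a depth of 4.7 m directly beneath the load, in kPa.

Boussinesq vertical stress below a point load on an elastic half-space:
Δσ_z = 3P/(2πz²) · [1 + (r/z)²]^(−5/2)
r/z = 0/4.7 = 0; [1+(r/z)²]^(−5/2) = 1.
Δσ_z = 3×1240/(2π×4.7²) × 1 = 26.802 × 1 = 26.8 kPa

Δσ_z ≈ 26.8 kPa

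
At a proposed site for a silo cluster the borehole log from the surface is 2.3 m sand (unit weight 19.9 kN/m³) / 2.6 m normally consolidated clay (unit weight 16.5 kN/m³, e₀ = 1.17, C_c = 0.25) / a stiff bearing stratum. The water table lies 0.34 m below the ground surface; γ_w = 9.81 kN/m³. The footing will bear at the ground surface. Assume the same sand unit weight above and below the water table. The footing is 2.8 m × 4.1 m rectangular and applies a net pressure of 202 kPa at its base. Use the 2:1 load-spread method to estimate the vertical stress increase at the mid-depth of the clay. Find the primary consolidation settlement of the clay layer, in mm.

Mid-depth of clay below the ground surface: z = 2.3 + 2.6/2 = 3.6 m.
Total vertical stress at mid-clay: σ_v = 19.9×2.3 + 16.5×1.3 = 67.22 kPa.
Pore pressure: u = 9.81×(3.6 − 0.34) = 31.981 kPa.
Initial effective stress: σ'_0 = σ_v − u = 67.22 − 31.981 = 35.239 kPa.
Stress increase at mid-clay by the 2:1 spreading method:
Δσ = qBL/((B+z)(L+z)) = 202×2.8×4.1/((2.8+3.6)(4.1+3.6)) = 47.057 kPa
Final effective stress: σ'_f = σ'_0 + Δσ = 35.239 + 47.057 = 82.296 kPa.
Normally consolidated clay, so the full stress increment lies on the virgin compression line:
S_c = C_c·H/(1+e₀)·log₁₀(σ'_f/σ'_0) = 0.25×2.6/(1+1.17)×log₁₀(82.296/35.239)
    = 0.29954 × 0.36836 = 0.1103 m

S_c ≈ 110 mm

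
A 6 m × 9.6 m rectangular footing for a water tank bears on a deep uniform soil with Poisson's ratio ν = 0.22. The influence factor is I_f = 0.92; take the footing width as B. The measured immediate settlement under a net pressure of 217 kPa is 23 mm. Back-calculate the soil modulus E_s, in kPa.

S_e = q·B·(1−ν²)/E_s · I_f  ⇒  E_s = q·B·(1−ν²)·I_f / S_e.
E_s = 217 × 6 × 0.9516 × 0.92 / 0.023 = 49560 kPa

E_s ≈ 49600 kPa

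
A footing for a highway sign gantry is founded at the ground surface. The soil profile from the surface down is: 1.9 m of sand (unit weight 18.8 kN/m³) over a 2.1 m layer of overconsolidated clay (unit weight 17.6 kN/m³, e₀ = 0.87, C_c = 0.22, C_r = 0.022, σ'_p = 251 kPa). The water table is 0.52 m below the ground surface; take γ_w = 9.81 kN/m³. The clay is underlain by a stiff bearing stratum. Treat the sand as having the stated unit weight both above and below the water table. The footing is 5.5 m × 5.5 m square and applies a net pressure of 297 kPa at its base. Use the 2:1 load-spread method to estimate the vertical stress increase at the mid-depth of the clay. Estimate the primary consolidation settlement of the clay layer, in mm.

S_c ≈ 17.6 mm

Mid-depth of clay below the ground surface: z = 1.9 + 2.1/2 = 2.95 m.
Total vertical stress at mid-clay: σ_v = 18.8×1.9 + 17.6×1.05 = 54.2 kPa.
Pore pressure: u = 9.81×(2.95 − 0.52) = 23.838 kPa.
Initial effective stress: σ'_0 = σ_v − u = 54.2 − 23.838 = 30.362 kPa.
Stress increase at mid-clay by the 2:1 spreading method:
Δσ = qBL/((B+z)(L+z)) = 297×5.5×5.5/((5.5+2.95)(5.5+2.95)) = 125.83 kPa
Final effective stress: σ'_f = 30.362 + 125.83 = 156.19 kPa.
σ'_f = 156.19 ≤ σ'_p = 251 kPa, so the clay remains overconsolidated and only the recompression index applies:
S_c = C_r·H/(1+e₀)·log₁₀(σ'_f/σ'_0) = 0.022×2.1/1.87×log₁₀(156.19/30.362)
    = 0.024706 × 0.71132 = 0.01757 m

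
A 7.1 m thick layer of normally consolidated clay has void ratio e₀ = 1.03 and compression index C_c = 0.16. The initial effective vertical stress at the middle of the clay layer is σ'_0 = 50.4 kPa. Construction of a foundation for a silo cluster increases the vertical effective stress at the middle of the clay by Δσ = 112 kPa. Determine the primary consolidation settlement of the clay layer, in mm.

S_c ≈ 284 mm

Final effective stress: σ'_f = σ'_0 + Δσ = 50.4 + 112 = 162.4 kPa.
Normally consolidated clay, so the full stress increment lies on the virgin compression line:
S_c = C_c·H/(1+e₀)·log₁₀(σ'_f/σ'_0) = 0.16×7.1/(1+1.03)×log₁₀(162.4/50.4)
    = 0.55961 × 0.50816 = 0.2844 m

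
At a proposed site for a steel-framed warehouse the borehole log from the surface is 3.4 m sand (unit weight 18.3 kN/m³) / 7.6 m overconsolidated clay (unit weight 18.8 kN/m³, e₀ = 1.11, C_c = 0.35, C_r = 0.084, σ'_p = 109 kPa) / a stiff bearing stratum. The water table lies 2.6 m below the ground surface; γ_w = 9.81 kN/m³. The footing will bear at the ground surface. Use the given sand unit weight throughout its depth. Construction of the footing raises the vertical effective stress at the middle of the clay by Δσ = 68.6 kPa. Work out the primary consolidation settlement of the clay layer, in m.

Mid-depth of clay below the ground surface: z = 3.4 + 7.6/2 = 7.2 m.
Total vertical stress at mid-clay: σ_v = 18.3×3.4 + 18.8×3.8 = 133.66 kPa.
Pore pressure: u = 9.81×(7.2 − 2.6) = 45.126 kPa.
Initial effective stress: σ'_0 = σ_v − u = 133.66 − 45.126 = 88.534 kPa.
Final effective stress: σ'_f = 88.534 + 68.6 = 157.13 kPa.
σ'_f = 157.13 > σ'_p = 109 kPa, so the stress path crosses the preconsolidation pressure — recompression up to σ'_p, then virgin compression beyond:
S_c = H/(1+e₀)·[C_r·log₁₀(σ'_p/σ'_0) + C_c·log₁₀(σ'_f/σ'_p)]
    = 7.6/2.11 × [0.084×log₁₀(109/88.534) + 0.35×log₁₀(157.13/109)]
    = 3.6019 × [0.0075866 + 0.055591] = 0.2276 m

S_c ≈ 0.228 m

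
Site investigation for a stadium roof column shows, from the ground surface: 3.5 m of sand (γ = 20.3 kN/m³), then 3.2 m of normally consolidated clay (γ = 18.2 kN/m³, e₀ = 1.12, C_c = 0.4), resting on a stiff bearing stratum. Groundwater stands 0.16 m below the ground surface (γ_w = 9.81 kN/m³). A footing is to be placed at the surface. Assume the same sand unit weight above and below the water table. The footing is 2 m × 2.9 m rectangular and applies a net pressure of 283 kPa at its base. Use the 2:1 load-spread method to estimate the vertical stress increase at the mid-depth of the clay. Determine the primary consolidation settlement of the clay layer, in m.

S_c ≈ 0.116 m

Mid-depth of clay below the ground surface: z = 3.5 + 3.2/2 = 5.1 m.
Total vertical stress at mid-clay: σ_v = 20.3×3.5 + 18.2×1.6 = 100.17 kPa.
Pore pressure: u = 9.81×(5.1 − 0.16) = 48.461 kPa.
Initial effective stress: σ'_0 = σ_v − u = 100.17 − 48.461 = 51.709 kPa.
Stress increase at mid-clay by the 2:1 spreading method:
Δσ = qBL/((B+z)(L+z)) = 283×2×2.9/((2+5.1)(2.9+5.1)) = 28.898 kPa
Final effective stress: σ'_f = σ'_0 + Δσ = 51.709 + 28.898 = 80.607 kPa.
Normally consolidated clay, so the full stress increment lies on the virgin compression line:
S_c = C_c·H/(1+e₀)·log₁₀(σ'_f/σ'_0) = 0.4×3.2/(1+1.12)×log₁₀(80.607/51.709)
    = 0.60377 × 0.19281 = 0.1164 m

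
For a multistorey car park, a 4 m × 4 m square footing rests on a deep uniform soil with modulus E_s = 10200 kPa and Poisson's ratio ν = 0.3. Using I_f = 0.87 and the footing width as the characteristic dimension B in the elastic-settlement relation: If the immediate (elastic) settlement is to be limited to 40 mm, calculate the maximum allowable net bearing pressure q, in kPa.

q ≈ 129 kPa

S_e = q·B·(1−ν²)/E_s · I_f  ⇒  q = S_e·E_s / (B·(1−ν²)·I_f).
q = 0.04 × 10200 / (4 × 0.91 × 0.87) = 128.8 kPa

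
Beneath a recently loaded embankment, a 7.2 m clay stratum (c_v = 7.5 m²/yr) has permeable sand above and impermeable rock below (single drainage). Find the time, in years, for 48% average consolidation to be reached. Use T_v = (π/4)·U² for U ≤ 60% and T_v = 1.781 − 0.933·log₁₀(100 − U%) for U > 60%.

t ≈ 1.25 years

Drainage path length: H_d = H = 7.2 m (single drainage).
U ≤ 60%: T_v = (π/4)·U² = (π/4)×0.48² = 0.18096.
t = T_v·H_d²/c_v = 0.18096×7.2²/7.5 = 1.251 years.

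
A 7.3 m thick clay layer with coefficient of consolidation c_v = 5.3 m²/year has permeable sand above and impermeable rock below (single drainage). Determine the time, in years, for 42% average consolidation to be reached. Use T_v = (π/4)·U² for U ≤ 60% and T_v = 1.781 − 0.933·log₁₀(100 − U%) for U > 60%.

t ≈ 1.39 years

Drainage path length: H_d = H = 7.3 m (single drainage).
U ≤ 60%: T_v = (π/4)·U² = (π/4)×0.42² = 0.13854.
t = T_v·H_d²/c_v = 0.13854×7.3²/5.3 = 1.393 years.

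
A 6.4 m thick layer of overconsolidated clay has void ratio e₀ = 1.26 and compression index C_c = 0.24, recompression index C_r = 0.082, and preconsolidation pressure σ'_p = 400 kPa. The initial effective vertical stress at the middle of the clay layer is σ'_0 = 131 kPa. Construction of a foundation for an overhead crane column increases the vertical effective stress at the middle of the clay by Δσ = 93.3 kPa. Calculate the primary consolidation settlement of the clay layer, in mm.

Final effective stress: σ'_f = 131 + 93.3 = 224.3 kPa.
σ'_f = 224.3 ≤ σ'_p = 400 kPa, so the clay remains overconsolidated and only the recompression index applies:
S_c = C_r·H/(1+e₀)·log₁₀(σ'_f/σ'_0) = 0.082×6.4/2.26×log₁₀(224.3/131)
    = 0.23222 × 0.23356 = 0.05424 m

S_c ≈ 54.2 mm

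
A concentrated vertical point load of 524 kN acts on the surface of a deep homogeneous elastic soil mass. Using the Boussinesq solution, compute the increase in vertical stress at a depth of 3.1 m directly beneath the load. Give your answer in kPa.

Boussinesq vertical stress below a point load on an elastic half-space:
Δσ_z = 3P/(2πz²) · [1 + (r/z)²]^(−5/2)
r/z = 0/3.1 = 0; [1+(r/z)²]^(−5/2) = 1.
Δσ_z = 3×524/(2π×3.1²) × 1 = 26.035 × 1 = 26.04 kPa

Δσ_z ≈ 26 kPa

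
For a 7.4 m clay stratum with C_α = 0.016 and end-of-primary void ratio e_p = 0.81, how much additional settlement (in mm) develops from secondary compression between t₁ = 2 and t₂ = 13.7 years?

Secondary compression: S_s = C_α·H/(1+e_p)·log₁₀(t₂/t₁)
S_s = 0.016×7.4/(1+0.81)×log₁₀(13.7/2)
    = 0.06541 × 0.8357 = 0.05467 m

S_s ≈ 54.7 mm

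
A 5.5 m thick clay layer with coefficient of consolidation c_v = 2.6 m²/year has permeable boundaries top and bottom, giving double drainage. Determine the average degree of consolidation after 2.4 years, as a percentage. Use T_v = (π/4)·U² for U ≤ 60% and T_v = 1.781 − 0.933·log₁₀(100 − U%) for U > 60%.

Drainage path length: H_d = H/2 = 2.75 m (double drainage).
T_v = c_v·t/H_d² = 2.6×2.4/2.75² = 0.82512.
T_v = 0.82512 corresponds to the U > 60% branch:
U = 1 − 10^((1.781 − T_v)/0.933)/100 = 0.8942

U ≈ 89.4 %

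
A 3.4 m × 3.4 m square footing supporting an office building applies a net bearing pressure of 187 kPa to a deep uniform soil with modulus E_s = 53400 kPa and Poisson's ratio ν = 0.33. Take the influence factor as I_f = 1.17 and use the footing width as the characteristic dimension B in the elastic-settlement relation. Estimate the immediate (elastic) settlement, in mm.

Immediate (elastic) settlement: S_e = q·B·(1−ν²)/E_s · I_f.
S_e = 187 × 3.4 × (1 − 0.33²) / 53400 × 1.17
    = 187 × 3.4 × 0.8911 / 53400 × 1.17
    = 0.01241 m = 12.41 mm

S_e ≈ 12.4 mm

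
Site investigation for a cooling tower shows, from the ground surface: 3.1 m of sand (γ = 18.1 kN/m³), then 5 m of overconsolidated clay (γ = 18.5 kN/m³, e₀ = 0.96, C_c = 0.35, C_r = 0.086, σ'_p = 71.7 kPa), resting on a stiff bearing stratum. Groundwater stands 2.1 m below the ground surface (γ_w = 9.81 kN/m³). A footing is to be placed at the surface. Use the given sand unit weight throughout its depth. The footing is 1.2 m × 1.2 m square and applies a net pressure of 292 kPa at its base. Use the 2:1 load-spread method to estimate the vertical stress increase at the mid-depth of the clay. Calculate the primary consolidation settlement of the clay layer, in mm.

S_c ≈ 33.3 mm

Mid-depth of clay below the ground surface: z = 3.1 + 5/2 = 5.6 m.
Total vertical stress at mid-clay: σ_v = 18.1×3.1 + 18.5×2.5 = 102.36 kPa.
Pore pressure: u = 9.81×(5.6 − 2.1) = 34.335 kPa.
Initial effective stress: σ'_0 = σ_v − u = 102.36 − 34.335 = 68.025 kPa.
Stress increase at mid-clay by the 2:1 spreading method:
Δσ = qBL/((B+z)(L+z)) = 292×1.2×1.2/((1.2+5.6)(1.2+5.6)) = 9.0934 kPa
Final effective stress: σ'_f = 68.025 + 9.0934 = 77.118 kPa.
σ'_f = 77.118 > σ'_p = 71.7 kPa, so the stress path crosses the preconsolidation pressure — recompression up to σ'_p, then virgin compression beyond:
S_c = H/(1+e₀)·[C_r·log₁₀(σ'_p/σ'_0) + C_c·log₁₀(σ'_f/σ'_p)]
    = 5/1.96 × [0.086×log₁₀(71.7/68.025) + 0.35×log₁₀(77.118/71.7)]
    = 2.551 × [0.0019652 + 0.011073] = 0.03326 m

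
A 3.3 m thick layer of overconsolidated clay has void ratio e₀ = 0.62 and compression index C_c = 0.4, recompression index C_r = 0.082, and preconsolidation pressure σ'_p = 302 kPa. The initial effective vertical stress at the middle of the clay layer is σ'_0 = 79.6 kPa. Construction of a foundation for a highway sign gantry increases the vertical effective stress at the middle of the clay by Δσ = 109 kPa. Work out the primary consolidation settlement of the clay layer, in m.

Final effective stress: σ'_f = 79.6 + 109 = 188.6 kPa.
σ'_f = 188.6 ≤ σ'_p = 302 kPa, so the clay remains overconsolidated and only the recompression index applies:
S_c = C_r·H/(1+e₀)·log₁₀(σ'_f/σ'_0) = 0.082×3.3/1.62×log₁₀(188.6/79.6)
    = 0.16703 × 0.37463 = 0.06258 m

S_c ≈ 0.0626 m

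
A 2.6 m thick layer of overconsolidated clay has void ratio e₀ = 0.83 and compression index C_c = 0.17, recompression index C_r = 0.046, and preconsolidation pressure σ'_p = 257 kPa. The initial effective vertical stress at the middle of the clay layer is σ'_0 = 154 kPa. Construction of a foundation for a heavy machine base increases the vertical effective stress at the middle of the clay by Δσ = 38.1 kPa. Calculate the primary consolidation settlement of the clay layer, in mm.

S_c ≈ 6.27 mm

Final effective stress: σ'_f = 154 + 38.1 = 192.1 kPa.
σ'_f = 192.1 ≤ σ'_p = 257 kPa, so the clay remains overconsolidated and only the recompression index applies:
S_c = C_r·H/(1+e₀)·log₁₀(σ'_f/σ'_0) = 0.046×2.6/1.83×log₁₀(192.1/154)
    = 0.065357 × 0.096007 = 0.006275 m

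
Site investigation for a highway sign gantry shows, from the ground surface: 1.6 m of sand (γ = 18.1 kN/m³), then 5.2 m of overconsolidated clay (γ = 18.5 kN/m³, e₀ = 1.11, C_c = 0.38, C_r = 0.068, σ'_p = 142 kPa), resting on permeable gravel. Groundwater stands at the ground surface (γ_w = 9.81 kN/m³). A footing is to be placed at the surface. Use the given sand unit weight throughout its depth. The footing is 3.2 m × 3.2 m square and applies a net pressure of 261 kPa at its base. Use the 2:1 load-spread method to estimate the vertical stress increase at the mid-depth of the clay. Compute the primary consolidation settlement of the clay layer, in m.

Mid-depth of clay below the ground surface: z = 1.6 + 5.2/2 = 4.2 m.
Total vertical stress at mid-clay: σ_v = 18.1×1.6 + 18.5×2.6 = 77.06 kPa.
Pore pressure: u = 9.81×(4.2 − 0) = 41.202 kPa.
Initial effective stress: σ'_0 = σ_v − u = 77.06 − 41.202 = 35.858 kPa.
Stress increase at mid-clay by the 2:1 spreading method:
Δσ = qBL/((B+z)(L+z)) = 261×3.2×3.2/((3.2+4.2)(3.2+4.2)) = 48.806 kPa
Final effective stress: σ'_f = 35.858 + 48.806 = 84.664 kPa.
σ'_f = 84.664 ≤ σ'_p = 142 kPa, so the clay remains overconsolidated and only the recompression index applies:
S_c = C_r·H/(1+e₀)·log₁₀(σ'_f/σ'_0) = 0.068×5.2/2.11×log₁₀(84.664/35.858)
    = 0.16759 × 0.37311 = 0.06253 m

S_c ≈ 0.0625 m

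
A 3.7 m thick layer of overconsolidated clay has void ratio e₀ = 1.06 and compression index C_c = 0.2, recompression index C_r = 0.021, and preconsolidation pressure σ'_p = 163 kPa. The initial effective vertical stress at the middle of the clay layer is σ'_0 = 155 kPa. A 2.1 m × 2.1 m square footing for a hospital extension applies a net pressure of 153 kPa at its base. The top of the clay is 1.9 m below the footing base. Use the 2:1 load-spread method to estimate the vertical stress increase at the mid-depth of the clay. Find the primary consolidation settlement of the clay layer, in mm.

S_c ≈ 11.7 mm

Mid-depth of clay below the footing base: z = 1.9 + 3.7/2 = 3.75 m.
Stress increase at mid-clay by the 2:1 spreading method:
Δσ = qBL/((B+z)(L+z)) = 153×2.1×2.1/((2.1+3.75)(2.1+3.75)) = 19.716 kPa
Final effective stress: σ'_f = 155 + 19.716 = 174.72 kPa.
σ'_f = 174.72 > σ'_p = 163 kPa, so the stress path crosses the preconsolidation pressure — recompression up to σ'_p, then virgin compression beyond:
S_c = H/(1+e₀)·[C_r·log₁₀(σ'_p/σ'_0) + C_c·log₁₀(σ'_f/σ'_p)]
    = 3.7/2.06 × [0.021×log₁₀(163/155) + 0.2×log₁₀(174.72/163)]
    = 1.7961 × [0.00045897 + 0.006031] = 0.01166 m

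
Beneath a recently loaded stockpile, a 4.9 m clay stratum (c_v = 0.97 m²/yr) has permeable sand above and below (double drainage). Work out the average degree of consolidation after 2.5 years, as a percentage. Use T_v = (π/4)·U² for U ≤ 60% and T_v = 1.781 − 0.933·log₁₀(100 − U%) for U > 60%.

U ≈ 70.1 %

Drainage path length: H_d = H/2 = 2.45 m (double drainage).
T_v = c_v·t/H_d² = 0.97×2.5/2.45² = 0.404.
T_v = 0.404 corresponds to the U > 60% branch:
U = 1 − 10^((1.781 − T_v)/0.933)/100 = 0.7009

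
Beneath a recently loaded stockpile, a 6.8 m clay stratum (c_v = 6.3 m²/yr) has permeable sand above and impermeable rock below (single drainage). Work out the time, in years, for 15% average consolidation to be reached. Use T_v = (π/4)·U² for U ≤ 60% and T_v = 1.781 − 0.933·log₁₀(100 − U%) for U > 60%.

t ≈ 0.13 years

Drainage path length: H_d = H = 6.8 m (single drainage).
U ≤ 60%: T_v = (π/4)·U² = (π/4)×0.15² = 0.017671.
t = T_v·H_d²/c_v = 0.017671×6.8²/6.3 = 0.1297 years.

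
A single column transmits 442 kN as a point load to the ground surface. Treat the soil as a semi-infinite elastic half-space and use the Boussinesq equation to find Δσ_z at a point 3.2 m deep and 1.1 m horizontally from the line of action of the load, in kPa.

Δσ_z ≈ 15.6 kPa

Boussinesq vertical stress below a point load on an elastic half-space:
Δσ_z = 3P/(2πz²) · [1 + (r/z)²]^(−5/2)
r/z = 1.1/3.2 = 0.34375; [1+(r/z)²]^(−5/2) = 0.75637.
Δσ_z = 3×442/(2π×3.2²) × 0.75637 = 20.609 × 0.75637 = 15.59 kPa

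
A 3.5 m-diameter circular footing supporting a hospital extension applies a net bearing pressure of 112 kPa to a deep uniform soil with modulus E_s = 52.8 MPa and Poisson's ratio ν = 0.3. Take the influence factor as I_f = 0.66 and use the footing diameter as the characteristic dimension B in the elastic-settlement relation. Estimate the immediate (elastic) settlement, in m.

S_e ≈ 0.00446 m

Immediate (elastic) settlement: S_e = q·B·(1−ν²)/E_s · I_f.
E_s = 52.8 MPa = 52800 kPa.
S_e = 112 × 3.5 × (1 − 0.3²) / 52800 × 0.66
    = 112 × 3.5 × 0.91 / 52800 × 0.66
    = 0.004459 m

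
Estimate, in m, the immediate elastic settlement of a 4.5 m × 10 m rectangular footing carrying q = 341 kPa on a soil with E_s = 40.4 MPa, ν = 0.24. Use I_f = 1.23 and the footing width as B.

S_e ≈ 0.044 m

Immediate (elastic) settlement: S_e = q·B·(1−ν²)/E_s · I_f.
E_s = 40.4 MPa = 40400 kPa.
S_e = 341 × 4.5 × (1 − 0.24²) / 40400 × 1.23
    = 341 × 4.5 × 0.9424 / 40400 × 1.23
    = 0.04403 m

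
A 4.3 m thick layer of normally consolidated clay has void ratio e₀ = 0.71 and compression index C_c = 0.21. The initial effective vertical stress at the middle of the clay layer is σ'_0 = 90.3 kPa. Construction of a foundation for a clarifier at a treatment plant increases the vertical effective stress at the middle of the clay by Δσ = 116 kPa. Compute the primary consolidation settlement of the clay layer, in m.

S_c ≈ 0.189 m

Final effective stress: σ'_f = σ'_0 + Δσ = 90.3 + 116 = 206.3 kPa.
Normally consolidated clay, so the full stress increment lies on the virgin compression line:
S_c = C_c·H/(1+e₀)·log₁₀(σ'_f/σ'_0) = 0.21×4.3/(1+0.71)×log₁₀(206.3/90.3)
    = 0.52807 × 0.35881 = 0.1895 m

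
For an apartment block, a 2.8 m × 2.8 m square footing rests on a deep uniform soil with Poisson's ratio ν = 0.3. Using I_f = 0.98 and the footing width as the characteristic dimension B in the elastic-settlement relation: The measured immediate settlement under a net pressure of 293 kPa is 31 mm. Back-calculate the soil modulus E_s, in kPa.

S_e = q·B·(1−ν²)/E_s · I_f  ⇒  E_s = q·B·(1−ν²)·I_f / S_e.
E_s = 293 × 2.8 × 0.91 × 0.98 / 0.031 = 23600 kPa

E_s ≈ 23600 kPa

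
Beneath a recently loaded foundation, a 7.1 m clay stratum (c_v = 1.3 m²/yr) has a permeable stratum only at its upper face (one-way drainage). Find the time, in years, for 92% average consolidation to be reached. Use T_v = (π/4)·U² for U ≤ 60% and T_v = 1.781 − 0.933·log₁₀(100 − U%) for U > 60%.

Drainage path length: H_d = H = 7.1 m (single drainage).
U > 60%: T_v = 1.781 − 0.933·log₁₀(100 − 92) = 0.93842.
t = T_v·H_d²/c_v = 0.93842×7.1²/1.3 = 36.39 years.

t ≈ 36.4 years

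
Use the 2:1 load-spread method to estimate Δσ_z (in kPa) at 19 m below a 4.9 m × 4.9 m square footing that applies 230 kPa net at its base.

Δσ_z ≈ 9.67 kPa

By the 2:1 method the load spreads at 1 horizontal : 2 vertical, so at depth z the loaded area has grown by z in each plan dimension:
Δσ = qBL/((B+z)(L+z)) = 230×4.9×4.9/((4.9+19)(4.9+19)) = 9.6677 kPa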